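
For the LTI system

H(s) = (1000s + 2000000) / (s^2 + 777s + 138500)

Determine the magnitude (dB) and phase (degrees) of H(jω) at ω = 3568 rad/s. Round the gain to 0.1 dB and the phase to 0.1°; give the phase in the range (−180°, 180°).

-10.0 dB, -106.9°

Substitute s = j3568:
Numerator: 1000(j3568) + 2000000 = 2000000 + j3568000
Denominator: (j3568)^2 + 777(j3568) + 138500 = -12592124 + j2772336
|N| = √(2000000² + 3568000²) ≈ 4.0903e+06, ∠N ≈ 60.73°
|D| = √(12592124² + 2772336²) ≈ 1.2894e+07, ∠D ≈ 167.58°
|H| = 4.0903e+06 / 1.2894e+07 ≈ 0.31723
Gain = 20 log₁₀(0.31723) ≈ -9.97 dB
∠H = 60.73° − 167.58° = -106.85°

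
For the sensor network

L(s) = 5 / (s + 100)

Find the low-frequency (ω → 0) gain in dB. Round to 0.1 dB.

-26.0 dB

L(0) = 5 / (100) = 0.05
20 log₁₀(0.05) ≈ -26.02 dB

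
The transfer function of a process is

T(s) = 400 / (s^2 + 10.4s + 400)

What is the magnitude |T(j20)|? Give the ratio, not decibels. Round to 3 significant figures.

At s = jω = j20:
quadratic: (j20)² + 10.4·j20 + 400 = 0 + j208 → |·| ≈ 208, ∠ ≈ 90.00°
|T| = 400 / 208 ≈ 1.9231

1.92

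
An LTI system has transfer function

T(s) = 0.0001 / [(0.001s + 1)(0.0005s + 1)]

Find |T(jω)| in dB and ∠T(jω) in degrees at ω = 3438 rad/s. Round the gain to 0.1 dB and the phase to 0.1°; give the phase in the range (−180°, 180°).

-97.1 dB, -133.6°

At ω = 3438 rad/s:
pole (1 + j3438·0.001) = 1 + j3.438 → |·| ≈ 3.5805, ∠ ≈ 73.78°
pole (1 + j3438·0.0005) = 1 + j1.719 → |·| ≈ 1.9887, ∠ ≈ 59.81°
|T| = 0.0001 · 1 / (3.5805 · 1.9887) ≈ 1.4044e-05
Gain = 20 log₁₀(1.4044e-05) ≈ -97.05 dB
∠T = (0°) − (73.78° + 59.81°) = -133.59°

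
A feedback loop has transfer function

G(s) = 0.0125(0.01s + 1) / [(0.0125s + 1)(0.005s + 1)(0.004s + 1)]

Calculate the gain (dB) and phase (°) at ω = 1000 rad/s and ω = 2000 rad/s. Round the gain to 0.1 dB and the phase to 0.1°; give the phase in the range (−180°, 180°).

ω = 1000: -66.4 dB, -155.8°; ω = 2000: -78.2 dB, -167.7°

At ω = 1000 rad/s:
zero (1 + j1000·0.01) = 1 + j10 → |·| ≈ 10.05, ∠ ≈ 84.29°
pole (1 + j1000·0.0125) = 1 + j12.5 → |·| ≈ 12.54, ∠ ≈ 85.43°
pole (1 + j1000·0.005) = 1 + j5 → |·| ≈ 5.099, ∠ ≈ 78.69°
pole (1 + j1000·0.004) = 1 + j4 → |·| ≈ 4.1231, ∠ ≈ 75.96°
|G| = 0.0125 · 10.05 / (12.54 · 5.099 · 4.1231) ≈ 0.00047651
Gain = 20 log₁₀(0.00047651) ≈ -66.44 dB
∠G = (84.29°) − (85.43° + 78.69° + 75.96°) = -155.79°

At ω = 2000 rad/s:
zero (1 + j2000·0.01) = 1 + j20 → |·| ≈ 20.025, ∠ ≈ 87.14°
pole (1 + j2000·0.0125) = 1 + j25 → |·| ≈ 25.02, ∠ ≈ 87.71°
pole (1 + j2000·0.005) = 1 + j10 → |·| ≈ 10.05, ∠ ≈ 84.29°
pole (1 + j2000·0.004) = 1 + j8 → |·| ≈ 8.0623, ∠ ≈ 82.87°
|G| = 0.0125 · 20.025 / (25.02 · 10.05 · 8.0623) ≈ 0.00012347
Gain = 20 log₁₀(0.00012347) ≈ -78.17 dB
∠G = (87.14°) − (87.71° + 84.29° + 82.87°) = -167.73°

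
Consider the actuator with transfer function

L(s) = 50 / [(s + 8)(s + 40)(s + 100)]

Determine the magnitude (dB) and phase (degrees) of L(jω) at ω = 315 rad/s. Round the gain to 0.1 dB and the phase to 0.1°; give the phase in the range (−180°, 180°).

At s = jω = j315:
pole (s+8): 8 + j315 → |·| = √(8²+315²) = √99289 ≈ 315.1, ∠ = arctan(315/8) ≈ 88.55°
pole (s+40): 40 + j315 → |·| = √(40²+315²) = √100825 ≈ 317.53, ∠ = arctan(315/40) ≈ 82.76°
pole (s+100): 100 + j315 → |·| = √(100²+315²) = √109225 ≈ 330.49, ∠ = arctan(315/100) ≈ 72.39°
|L| = 50 / 3.3067e+07 ≈ 1.5121e-06
Gain = 20 log₁₀(1.5121e-06) ≈ -116.41 dB
∠L = 0.00° − 243.70° = -243.70° ≡ 116.30° (principal value)

-116.4 dB, 116.3°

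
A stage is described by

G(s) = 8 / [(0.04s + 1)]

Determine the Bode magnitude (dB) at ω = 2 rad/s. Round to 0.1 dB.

At ω = 2 rad/s:
pole (1 + j2·0.04) = 1 + j0.08 → |·| ≈ 1.0032, ∠ ≈ 4.57°
|G| = 8 · 1 / (1.0032) ≈ 7.9745
Gain = 20 log₁₀(7.9745) ≈ 18.03 dB

18.0 dB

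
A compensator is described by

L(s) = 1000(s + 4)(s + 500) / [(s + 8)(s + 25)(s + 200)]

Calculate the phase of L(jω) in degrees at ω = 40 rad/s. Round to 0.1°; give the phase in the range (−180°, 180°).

At s = jω = j40:
zero (s+4): 4 + j40 → |·| = √(4²+40²) = √1616 ≈ 40.2, ∠ = arctan(40/4) ≈ 84.29°
zero (s+500): 500 + j40 → |·| = √(500²+40²) = √251600 ≈ 501.6, ∠ = arctan(40/500) ≈ 4.57°
pole (s+8): 8 + j40 → |·| = √(8²+40²) = √1664 ≈ 40.792, ∠ = arctan(40/8) ≈ 78.69°
pole (s+25): 25 + j40 → |·| = √(25²+40²) = √2225 ≈ 47.17, ∠ = arctan(40/25) ≈ 57.99°
pole (s+200): 200 + j40 → |·| = √(200²+40²) = √41600 ≈ 203.96, ∠ = arctan(40/200) ≈ 11.31°
∠L = 88.86° − 147.99° = -59.13°

-59.1°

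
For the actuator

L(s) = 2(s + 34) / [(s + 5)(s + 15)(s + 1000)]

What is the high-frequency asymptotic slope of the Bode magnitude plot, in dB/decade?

-40 dB/decade

Each pole contributes −20 dB/decade at high frequency; each zero contributes +20 dB/decade.
Net: 1 zero(s) − 3 pole(s) → -40 dB/decade.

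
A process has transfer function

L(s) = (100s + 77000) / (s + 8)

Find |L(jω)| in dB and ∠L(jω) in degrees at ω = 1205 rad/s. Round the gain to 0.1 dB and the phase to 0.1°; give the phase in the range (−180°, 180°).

41.5 dB, -32.2°

Substitute s = j1205:
Numerator: 100(j1205) + 77000 = 77000 + j120500
Denominator: (j1205) + 8 = 8 + j1205
|N| = √(77000² + 120500²) ≈ 1.43e+05, ∠N ≈ 57.42°
|D| = √(8² + 1205²) ≈ 1205, ∠D ≈ 89.62°
|L| = 1.43e+05 / 1205 ≈ 118.67
Gain = 20 log₁₀(118.67) ≈ 41.49 dB
∠L = 57.42° − 89.62° = -32.20°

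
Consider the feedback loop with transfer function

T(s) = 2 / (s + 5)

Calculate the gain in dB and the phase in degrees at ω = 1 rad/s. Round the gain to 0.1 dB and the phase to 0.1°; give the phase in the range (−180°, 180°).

-8.1 dB, -11.3°

At s = jω = j1:
pole (s+5): 5 + j1 → |·| = √(5²+1²) = √26 ≈ 5.099, ∠ = arctan(1/5) ≈ 11.31°
|T| = 2 / 5.099 ≈ 0.39223
Gain = 20 log₁₀(0.39223) ≈ -8.13 dB
∠T = 0.00° − 11.31° = -11.31°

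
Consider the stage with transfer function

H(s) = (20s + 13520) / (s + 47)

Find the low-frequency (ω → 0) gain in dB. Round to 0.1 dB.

49.2 dB

H(0) = 13520 / 47 ≈ 287.66
20 log₁₀(287.66) ≈ 49.18 dB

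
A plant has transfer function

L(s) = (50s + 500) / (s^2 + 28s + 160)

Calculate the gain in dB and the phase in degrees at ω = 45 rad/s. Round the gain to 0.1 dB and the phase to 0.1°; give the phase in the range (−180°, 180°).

Substitute s = j45:
Numerator: 50(j45) + 500 = 500 + j2250
Denominator: (j45)^2 + 28(j45) + 160 = -1865 + j1260
|N| = √(500² + 2250²) ≈ 2304.9, ∠N ≈ 77.47°
|D| = √(1865² + 1260²) ≈ 2250.7, ∠D ≈ 145.96°
|L| = 2304.9 / 2250.7 ≈ 1.0241
Gain = 20 log₁₀(1.0241) ≈ 0.21 dB
∠L = 77.47° − 145.96° = -68.49°

0.2 dB, -68.5°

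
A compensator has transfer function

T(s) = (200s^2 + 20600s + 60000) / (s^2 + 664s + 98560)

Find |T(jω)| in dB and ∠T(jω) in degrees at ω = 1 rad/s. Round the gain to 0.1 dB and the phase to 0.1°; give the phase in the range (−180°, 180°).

-3.9 dB, 18.6°

Substitute s = j1:
Numerator: 200(j1)^2 + 20600(j1) + 60000 = 59800 + j20600
Denominator: (j1)^2 + 664(j1) + 98560 = 98559 + j664
|N| = √(59800² + 20600²) ≈ 63249, ∠N ≈ 19.01°
|D| = √(98559² + 664²) ≈ 98561, ∠D ≈ 0.39°
|T| = 63249 / 98561 ≈ 0.64172
Gain = 20 log₁₀(0.64172) ≈ -3.85 dB
∠T = 19.01° − 0.39° = 18.62°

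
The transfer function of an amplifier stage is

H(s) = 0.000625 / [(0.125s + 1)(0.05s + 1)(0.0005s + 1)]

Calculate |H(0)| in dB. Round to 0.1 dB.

-64.1 dB

H(0) = 0.000625 · 1 / 1 = 0.000625
20 log₁₀(0.000625) ≈ -64.08 dB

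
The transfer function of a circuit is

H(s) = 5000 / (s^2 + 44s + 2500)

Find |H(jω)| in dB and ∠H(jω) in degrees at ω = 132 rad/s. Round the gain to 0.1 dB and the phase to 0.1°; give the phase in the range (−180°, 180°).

-10.1 dB, -158.7°

At s = jω = j132:
quadratic: (j132)² + 44·j132 + 2500 = -14924 + j5808 → |·| ≈ 16014, ∠ ≈ 158.74°
|H| = 5000 / 16014 ≈ 0.31223
Gain = 20 log₁₀(0.31223) ≈ -10.11 dB
∠H = 0.00° − 158.74° = -158.74°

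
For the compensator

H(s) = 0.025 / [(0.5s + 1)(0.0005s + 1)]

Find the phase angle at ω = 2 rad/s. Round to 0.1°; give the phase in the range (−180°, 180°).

-45.1°

At ω = 2 rad/s:
pole (1 + j2·0.5) = 1 + j1 → |·| ≈ 1.4142, ∠ ≈ 45.00°
pole (1 + j2·0.0005) = 1 + j0.001 → |·| ≈ 1, ∠ ≈ 0.06°
∠H = (0°) − (45.00° + 0.06°) = -45.06°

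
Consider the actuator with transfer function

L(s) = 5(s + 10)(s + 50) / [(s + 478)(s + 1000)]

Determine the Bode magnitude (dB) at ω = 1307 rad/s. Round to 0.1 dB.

11.4 dB

At s = jω = j1307:
zero (s+10): 10 + j1307 → |·| = √(10²+1307²) = √1708349 ≈ 1307, ∠ = arctan(1307/10) ≈ 89.56°
zero (s+50): 50 + j1307 → |·| = √(50²+1307²) = √1710749 ≈ 1308, ∠ = arctan(1307/50) ≈ 87.81°
pole (s+478): 478 + j1307 → |·| = √(478²+1307²) = √1936733 ≈ 1391.7, ∠ = arctan(1307/478) ≈ 69.91°
pole (s+1000): 1000 + j1307 → |·| = √(1000²+1307²) = √2708249 ≈ 1645.7, ∠ = arctan(1307/1000) ≈ 52.58°
|L| = 5 · 1.7096e+06 / 2.2903e+06 ≈ 3.7323
Gain = 20 log₁₀(3.7323) ≈ 11.44 dB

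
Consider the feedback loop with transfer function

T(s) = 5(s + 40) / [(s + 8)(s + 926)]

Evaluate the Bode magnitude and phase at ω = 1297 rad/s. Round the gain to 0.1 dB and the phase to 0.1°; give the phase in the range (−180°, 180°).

-50.1 dB, -55.9°

At s = jω = j1297:
zero (s+40): 40 + j1297 → |·| = √(40²+1297²) = √1683809 ≈ 1297.6, ∠ = arctan(1297/40) ≈ 88.23°
pole (s+8): 8 + j1297 → |·| = √(8²+1297²) = √1682273 ≈ 1297, ∠ = arctan(1297/8) ≈ 89.65°
pole (s+926): 926 + j1297 → |·| = √(926²+1297²) = √2539685 ≈ 1593.6, ∠ = arctan(1297/926) ≈ 54.47°
|T| = 5 · 1297.6 / 2.0669e+06 ≈ 0.003139
Gain = 20 log₁₀(0.003139) ≈ -50.06 dB
∠T = 88.23° − 144.12° = -55.89°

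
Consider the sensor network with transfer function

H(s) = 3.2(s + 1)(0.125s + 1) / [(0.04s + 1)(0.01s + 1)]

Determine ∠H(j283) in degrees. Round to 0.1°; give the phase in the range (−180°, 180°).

22.7°

At ω = 283 rad/s:
zero (1 + j283·1) = 1 + j283 → |·| ≈ 283, ∠ ≈ 89.80°
zero (1 + j283·0.125) = 1 + j35.375 → |·| ≈ 35.389, ∠ ≈ 88.38°
pole (1 + j283·0.04) = 1 + j11.32 → |·| ≈ 11.364, ∠ ≈ 84.95°
pole (1 + j283·0.01) = 1 + j2.83 → |·| ≈ 3.0015, ∠ ≈ 70.54°
∠H = (89.80° + 88.38°) − (84.95° + 70.54°) = 22.69°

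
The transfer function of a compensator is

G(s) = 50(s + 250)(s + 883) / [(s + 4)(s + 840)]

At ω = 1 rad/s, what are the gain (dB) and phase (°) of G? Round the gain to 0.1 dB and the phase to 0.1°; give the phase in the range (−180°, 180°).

70.1 dB, -13.8°

At s = jω = j1:
zero (s+250): 250 + j1 → |·| = √(250²+1²) = √62501 ≈ 250, ∠ = arctan(1/250) ≈ 0.23°
zero (s+883): 883 + j1 → |·| = √(883²+1²) = √779690 ≈ 883, ∠ = arctan(1/883) ≈ 0.06°
pole (s+4): 4 + j1 → |·| = √(4²+1²) = √17 ≈ 4.1231, ∠ = arctan(1/4) ≈ 14.04°
pole (s+840): 840 + j1 → |·| = √(840²+1²) = √705601 ≈ 840, ∠ = arctan(1/840) ≈ 0.07°
|G| = 50 · 2.2075e+05 / 3463.4 ≈ 3186.9
Gain = 20 log₁₀(3186.9) ≈ 70.07 dB
∠G = 0.29° − 14.11° = -13.82°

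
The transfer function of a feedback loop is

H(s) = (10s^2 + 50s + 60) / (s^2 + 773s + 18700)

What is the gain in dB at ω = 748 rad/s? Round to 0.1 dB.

17.0 dB

Substitute s = j748:
Numerator: 10(j748)^2 + 50(j748) + 60 = -5594980 + j37400
Denominator: (j748)^2 + 773(j748) + 18700 = -540804 + j578204
|N| = √(5594980² + 37400²) ≈ 5.5951e+06, ∠N ≈ 179.62°
|D| = √(540804² + 578204²) ≈ 7.917e+05, ∠D ≈ 133.09°
|H| = 5.5951e+06 / 7.917e+05 ≈ 7.0672
Gain = 20 log₁₀(7.0672) ≈ 16.98 dB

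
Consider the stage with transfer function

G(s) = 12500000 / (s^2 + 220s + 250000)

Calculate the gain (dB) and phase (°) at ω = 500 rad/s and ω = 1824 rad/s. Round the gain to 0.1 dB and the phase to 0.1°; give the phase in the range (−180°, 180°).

At s = jω = j500:
quadratic: (j500)² + 220·j500 + 250000 = 0 + j110000 → |·| ≈ 1.1e+05, ∠ ≈ 90.00°
|G| = 12500000 / 1.1e+05 ≈ 113.64
Gain = 20 log₁₀(113.64) ≈ 41.11 dB
∠G = 0.00° − 90.00° = -90.00°

At s = jω = j1824:
quadratic: (j1824)² + 220·j1824 + 250000 = -3076976 + j401280 → |·| ≈ 3.103e+06, ∠ ≈ 172.57°
|G| = 12500000 / 3.103e+06 ≈ 4.0284
Gain = 20 log₁₀(4.0284) ≈ 12.10 dB
∠G = 0.00° − 172.57° = -172.57°

ω = 500: 41.1 dB, -90.0°; ω = 1824: 12.1 dB, -172.6°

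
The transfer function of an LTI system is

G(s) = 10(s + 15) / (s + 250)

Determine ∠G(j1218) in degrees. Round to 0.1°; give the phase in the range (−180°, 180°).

At s = jω = j1218:
zero (s+15): 15 + j1218 → |·| = √(15²+1218²) = √1483749 ≈ 1218.1, ∠ = arctan(1218/15) ≈ 89.29°
pole (s+250): 250 + j1218 → |·| = √(250²+1218²) = √1546024 ≈ 1243.4, ∠ = arctan(1218/250) ≈ 78.40°
∠G = 89.29° − 78.40° = 10.89°

10.9°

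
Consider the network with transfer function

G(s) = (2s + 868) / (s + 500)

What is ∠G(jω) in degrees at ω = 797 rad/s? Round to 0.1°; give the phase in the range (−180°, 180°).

3.5°

Substitute s = j797:
Numerator: 2(j797) + 868 = 868 + j1594
Denominator: (j797) + 500 = 500 + j797
|N| = √(868² + 1594²) ≈ 1815, ∠N ≈ 61.43°
|D| = √(500² + 797²) ≈ 940.86, ∠D ≈ 57.90°
∠G = 61.43° − 57.90° = 3.53°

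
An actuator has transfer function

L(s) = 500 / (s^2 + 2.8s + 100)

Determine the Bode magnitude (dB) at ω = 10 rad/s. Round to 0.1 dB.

At s = jω = j10:
quadratic: (j10)² + 2.8·j10 + 100 = 0 + j28 → |·| ≈ 28, ∠ ≈ 90.00°
|L| = 500 / 28 ≈ 17.857
Gain = 20 log₁₀(17.857) ≈ 25.04 dB

25.0 dB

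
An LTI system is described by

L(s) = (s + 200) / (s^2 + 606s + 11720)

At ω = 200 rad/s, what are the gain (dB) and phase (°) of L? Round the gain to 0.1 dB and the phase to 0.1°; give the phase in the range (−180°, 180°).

Substitute s = j200:
Numerator: (j200) + 200 = 200 + j200
Denominator: (j200)^2 + 606(j200) + 11720 = -28280 + j121200
|N| = √(200² + 200²) ≈ 282.84, ∠N ≈ 45.00°
|D| = √(28280² + 121200²) ≈ 1.2446e+05, ∠D ≈ 103.13°
|L| = 282.84 / 1.2446e+05 ≈ 0.0022725
Gain = 20 log₁₀(0.0022725) ≈ -52.87 dB
∠L = 45.00° − 103.13° = -58.13°

-52.9 dB, -58.1°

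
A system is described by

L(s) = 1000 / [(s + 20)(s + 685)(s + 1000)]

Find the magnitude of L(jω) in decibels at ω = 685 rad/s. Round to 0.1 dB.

At s = jω = j685:
pole (s+20): 20 + j685 → |·| = √(20²+685²) = √469625 ≈ 685.29, ∠ = arctan(685/20) ≈ 88.33°
pole (s+685): 685 + j685 → |·| = √(685²+685²) = √938450 ≈ 968.74, ∠ = arctan(685/685) ≈ 45.00°
pole (s+1000): 1000 + j685 → |·| = √(1000²+685²) = √1469225 ≈ 1212.1, ∠ = arctan(685/1000) ≈ 34.41°
|L| = 1000 / 8.0467e+08 ≈ 1.2427e-06
Gain = 20 log₁₀(1.2427e-06) ≈ -118.11 dB

-118.1 dB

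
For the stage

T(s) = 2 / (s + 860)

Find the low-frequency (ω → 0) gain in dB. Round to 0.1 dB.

-52.7 dB

T(0) = 2 / (860) ≈ 0.0023256
20 log₁₀(0.0023256) ≈ -52.67 dB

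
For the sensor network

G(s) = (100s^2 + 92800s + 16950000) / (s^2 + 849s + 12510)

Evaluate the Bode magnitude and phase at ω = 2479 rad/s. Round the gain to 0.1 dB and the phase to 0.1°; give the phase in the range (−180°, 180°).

Substitute s = j2479:
Numerator: 100(j2479)^2 + 92800(j2479) + 16950000 = -597594100 + j230051200
Denominator: (j2479)^2 + 849(j2479) + 12510 = -6132931 + j2104671
|N| = √(597594100² + 230051200²) ≈ 6.4035e+08, ∠N ≈ 158.95°
|D| = √(6132931² + 2104671²) ≈ 6.484e+06, ∠D ≈ 161.06°
|G| = 6.4035e+08 / 6.484e+06 ≈ 98.758
Gain = 20 log₁₀(98.758) ≈ 39.89 dB
∠G = 158.95° − 161.06° = -2.11°

39.9 dB, -2.1°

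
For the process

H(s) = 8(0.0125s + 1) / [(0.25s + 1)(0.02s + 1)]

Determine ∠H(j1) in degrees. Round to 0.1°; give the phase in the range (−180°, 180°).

At ω = 1 rad/s:
zero (1 + j1·0.0125) = 1 + j0.0125 → |·| ≈ 1.0001, ∠ ≈ 0.72°
pole (1 + j1·0.25) = 1 + j0.25 → |·| ≈ 1.0308, ∠ ≈ 14.04°
pole (1 + j1·0.02) = 1 + j0.02 → |·| ≈ 1.0002, ∠ ≈ 1.15°
∠H = (0.72°) − (14.04° + 1.15°) = -14.47°

-14.5°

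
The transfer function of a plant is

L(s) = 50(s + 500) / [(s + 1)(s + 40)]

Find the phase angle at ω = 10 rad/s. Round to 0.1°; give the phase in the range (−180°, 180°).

-97.2°

At s = jω = j10:
zero (s+500): 500 + j10 → |·| = √(500²+10²) = √250100 ≈ 500.1, ∠ = arctan(10/500) ≈ 1.15°
pole (s+1): 1 + j10 → |·| = √(1²+10²) = √101 ≈ 10.05, ∠ = arctan(10/1) ≈ 84.29°
pole (s+40): 40 + j10 → |·| = √(40²+10²) = √1700 ≈ 41.231, ∠ = arctan(10/40) ≈ 14.04°
∠L = 1.15° − 98.33° = -97.18°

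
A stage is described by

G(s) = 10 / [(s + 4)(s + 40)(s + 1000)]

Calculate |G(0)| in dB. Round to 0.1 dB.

G(0) = 10 / (4·40·1000) = 6.25e-05
20 log₁₀(6.25e-05) ≈ -84.08 dB

-84.1 dB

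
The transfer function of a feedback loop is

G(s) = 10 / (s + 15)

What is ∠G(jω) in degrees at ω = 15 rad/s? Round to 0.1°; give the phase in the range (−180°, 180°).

At s = jω = j15:
pole (s+15): 15 + j15 → |·| = √(15²+15²) = √450 ≈ 21.213, ∠ = arctan(15/15) ≈ 45.00°
∠G = 0.00° − 45.00° = -45.00°

-45.0°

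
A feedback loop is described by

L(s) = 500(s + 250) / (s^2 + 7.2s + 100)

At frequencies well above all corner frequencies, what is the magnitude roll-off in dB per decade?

-20 dB/decade

Each pole contributes −20 dB/decade at high frequency; each zero contributes +20 dB/decade.
Net: 1 zero(s) − 2 pole(s) → -20 dB/decade.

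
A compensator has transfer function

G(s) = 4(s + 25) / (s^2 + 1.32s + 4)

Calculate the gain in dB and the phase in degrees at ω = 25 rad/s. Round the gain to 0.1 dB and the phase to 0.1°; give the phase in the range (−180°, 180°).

At s = jω = j25:
zero (s+25): 25 + j25 → |·| = √(25²+25²) = √1250 ≈ 35.355, ∠ = arctan(25/25) ≈ 45.00°
quadratic: (j25)² + 1.32·j25 + 4 = -621 + j33 → |·| ≈ 621.88, ∠ ≈ 176.96°
|G| = 4 · 35.355 / 621.88 ≈ 0.22741
Gain = 20 log₁₀(0.22741) ≈ -12.86 dB
∠G = 45.00° − 176.96° = -131.96°

-12.9 dB, -132.0°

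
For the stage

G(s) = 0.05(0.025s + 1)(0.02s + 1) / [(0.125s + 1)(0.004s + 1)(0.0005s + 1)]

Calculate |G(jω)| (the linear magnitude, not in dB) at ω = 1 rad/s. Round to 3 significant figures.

0.0496

At ω = 1 rad/s:
zero (1 + j1·0.025) = 1 + j0.025 → |·| ≈ 1.0003, ∠ ≈ 1.43°
zero (1 + j1·0.02) = 1 + j0.02 → |·| ≈ 1.0002, ∠ ≈ 1.15°
pole (1 + j1·0.125) = 1 + j0.125 → |·| ≈ 1.0078, ∠ ≈ 7.13°
pole (1 + j1·0.004) = 1 + j0.004 → |·| ≈ 1, ∠ ≈ 0.23°
pole (1 + j1·0.0005) = 1 + j0.0005 → |·| ≈ 1, ∠ ≈ 0.03°
|G| = 0.05 · 1.0003 · 1.0002 / (1.0078 · 1 · 1) ≈ 0.049638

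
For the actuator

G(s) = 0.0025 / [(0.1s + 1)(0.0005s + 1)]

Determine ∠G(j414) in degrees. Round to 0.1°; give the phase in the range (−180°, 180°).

-100.3°

At ω = 414 rad/s:
pole (1 + j414·0.1) = 1 + j41.4 → |·| ≈ 41.412, ∠ ≈ 88.62°
pole (1 + j414·0.0005) = 1 + j0.207 → |·| ≈ 1.0212, ∠ ≈ 11.70°
∠G = (0°) − (88.62° + 11.70°) = -100.32°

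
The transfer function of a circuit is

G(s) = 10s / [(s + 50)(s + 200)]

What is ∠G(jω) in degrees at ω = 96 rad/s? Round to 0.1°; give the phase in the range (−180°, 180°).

1.9°

At s = jω = j96:
zero at origin: s = j96 → |·| = 96, ∠ = 90.00°
pole (s+50): 50 + j96 → |·| = √(50²+96²) = √11716 ≈ 108.24, ∠ = arctan(96/50) ≈ 62.49°
pole (s+200): 200 + j96 → |·| = √(200²+96²) = √49216 ≈ 221.85, ∠ = arctan(96/200) ≈ 25.64°
∠G = 90.00° − 88.13° = 1.87°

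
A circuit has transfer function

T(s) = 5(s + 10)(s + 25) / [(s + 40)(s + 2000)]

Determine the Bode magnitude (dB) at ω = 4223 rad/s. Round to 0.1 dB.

At s = jω = j4223:
zero (s+10): 10 + j4223 → |·| = √(10²+4223²) = √17833829 ≈ 4223, ∠ = arctan(4223/10) ≈ 89.86°
zero (s+25): 25 + j4223 → |·| = √(25²+4223²) = √17834354 ≈ 4223.1, ∠ = arctan(4223/25) ≈ 89.66°
pole (s+40): 40 + j4223 → |·| = √(40²+4223²) = √17835329 ≈ 4223.2, ∠ = arctan(4223/40) ≈ 89.46°
pole (s+2000): 2000 + j4223 → |·| = √(2000²+4223²) = √21833729 ≈ 4672.7, ∠ = arctan(4223/2000) ≈ 64.66°
|T| = 5 · 1.7834e+07 / 1.9734e+07 ≈ 4.5186
Gain = 20 log₁₀(4.5186) ≈ 13.10 dB

13.1 dB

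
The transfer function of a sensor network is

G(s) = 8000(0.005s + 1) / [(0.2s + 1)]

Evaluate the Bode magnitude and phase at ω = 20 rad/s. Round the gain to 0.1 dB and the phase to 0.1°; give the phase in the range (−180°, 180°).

65.8 dB, -70.3°

At ω = 20 rad/s:
zero (1 + j20·0.005) = 1 + j0.1 → |·| ≈ 1.005, ∠ ≈ 5.71°
pole (1 + j20·0.2) = 1 + j4 → |·| ≈ 4.1231, ∠ ≈ 75.96°
|G| = 8000 · 1.005 / (4.1231) ≈ 1950
Gain = 20 log₁₀(1950) ≈ 65.80 dB
∠G = (5.71°) − (75.96°) = -70.25°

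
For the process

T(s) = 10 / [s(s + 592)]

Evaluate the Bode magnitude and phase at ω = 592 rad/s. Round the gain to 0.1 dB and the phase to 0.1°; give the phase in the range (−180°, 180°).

-93.9 dB, -135.0°

At s = jω = j592:
pole (s+592): 592 + j592 → |·| = √(592²+592²) = √700928 ≈ 837.21, ∠ = arctan(592/592) ≈ 45.00°
pole at origin: |s| = 592, ∠ = 90.00° (in denominator)
|T| = 10 / 4.9563e+05 ≈ 2.0176e-05
Gain = 20 log₁₀(2.0176e-05) ≈ -93.90 dB
∠T = 0.00° − 135.00° = -135.00°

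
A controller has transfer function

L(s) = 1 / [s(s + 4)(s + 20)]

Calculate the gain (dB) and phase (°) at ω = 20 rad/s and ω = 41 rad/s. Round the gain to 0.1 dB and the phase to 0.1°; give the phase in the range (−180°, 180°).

ω = 20: -81.2 dB, 146.3°; ω = 41: -97.7 dB, 121.6°

At s = jω = j20:
pole (s+4): 4 + j20 → |·| = √(4²+20²) = √416 ≈ 20.396, ∠ = arctan(20/4) ≈ 78.69°
pole (s+20): 20 + j20 → |·| = √(20²+20²) = √800 ≈ 28.284, ∠ = arctan(20/20) ≈ 45.00°
pole at origin: |s| = 20, ∠ = 90.00° (in denominator)
|L| = 1 / 11538 ≈ 8.667e-05
Gain = 20 log₁₀(8.667e-05) ≈ -81.24 dB
∠L = 0.00° − 213.69° = -213.69° ≡ 146.31° (principal value)

At s = jω = j41:
pole (s+4): 4 + j41 → |·| = √(4²+41²) = √1697 ≈ 41.195, ∠ = arctan(41/4) ≈ 84.43°
pole (s+20): 20 + j41 → |·| = √(20²+41²) = √2081 ≈ 45.618, ∠ = arctan(41/20) ≈ 64.00°
pole at origin: |s| = 41, ∠ = 90.00° (in denominator)
|L| = 1 / 77049 ≈ 1.2979e-05
Gain = 20 log₁₀(1.2979e-05) ≈ -97.74 dB
∠L = 0.00° − 238.43° = -238.43° ≡ 121.57° (principal value)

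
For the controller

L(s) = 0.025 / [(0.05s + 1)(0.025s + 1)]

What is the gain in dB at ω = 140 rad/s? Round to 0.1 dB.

-60.3 dB

At ω = 140 rad/s:
pole (1 + j140·0.05) = 1 + j7 → |·| ≈ 7.0711, ∠ ≈ 81.87°
pole (1 + j140·0.025) = 1 + j3.5 → |·| ≈ 3.6401, ∠ ≈ 74.05°
|L| = 0.025 · 1 / (7.0711 · 3.6401) ≈ 0.00097127
Gain = 20 log₁₀(0.00097127) ≈ -60.25 dB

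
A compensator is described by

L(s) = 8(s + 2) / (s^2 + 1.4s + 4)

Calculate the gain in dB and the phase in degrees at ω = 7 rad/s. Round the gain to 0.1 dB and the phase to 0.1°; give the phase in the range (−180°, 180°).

2.0 dB, -93.7°

At s = jω = j7:
zero (s+2): 2 + j7 → |·| = √(2²+7²) = √53 ≈ 7.2801, ∠ = arctan(7/2) ≈ 74.05°
quadratic: (j7)² + 1.4·j7 + 4 = -45 + j9.8 → |·| ≈ 46.055, ∠ ≈ 167.71°
|L| = 8 · 7.2801 / 46.055 ≈ 1.2646
Gain = 20 log₁₀(1.2646) ≈ 2.04 dB
∠L = 74.05° − 167.71° = -93.66°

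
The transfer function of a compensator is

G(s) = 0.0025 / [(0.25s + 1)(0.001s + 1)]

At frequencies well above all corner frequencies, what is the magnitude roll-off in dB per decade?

-40 dB/decade

Each pole contributes −20 dB/decade at high frequency; each zero contributes +20 dB/decade.
Net: 0 zero(s) − 2 pole(s) → -40 dB/decade.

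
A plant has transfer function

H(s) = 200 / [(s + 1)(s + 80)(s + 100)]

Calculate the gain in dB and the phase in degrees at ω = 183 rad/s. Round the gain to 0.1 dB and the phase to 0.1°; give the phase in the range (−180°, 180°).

-91.6 dB, 142.6°

At s = jω = j183:
pole (s+1): 1 + j183 → |·| = √(1²+183²) = √33490 ≈ 183, ∠ = arctan(183/1) ≈ 89.69°
pole (s+80): 80 + j183 → |·| = √(80²+183²) = √39889 ≈ 199.72, ∠ = arctan(183/80) ≈ 66.39°
pole (s+100): 100 + j183 → |·| = √(100²+183²) = √43489 ≈ 208.54, ∠ = arctan(183/100) ≈ 61.35°
|H| = 200 / 7.6219e+06 ≈ 2.624e-05
Gain = 20 log₁₀(2.624e-05) ≈ -91.62 dB
∠H = 0.00° − 217.43° = -217.43° ≡ 142.57° (principal value)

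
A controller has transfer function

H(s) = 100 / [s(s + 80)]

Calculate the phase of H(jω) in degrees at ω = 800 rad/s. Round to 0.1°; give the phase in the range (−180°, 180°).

-174.3°

At s = jω = j800:
pole (s+80): 80 + j800 → |·| = √(80²+800²) = √646400 ≈ 803.99, ∠ = arctan(800/80) ≈ 84.29°
pole at origin: |s| = 800, ∠ = 90.00° (in denominator)
∠H = 0.00° − 174.29° = -174.29°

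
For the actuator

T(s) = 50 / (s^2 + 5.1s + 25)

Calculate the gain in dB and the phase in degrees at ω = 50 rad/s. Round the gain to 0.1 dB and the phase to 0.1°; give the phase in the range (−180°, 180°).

At s = jω = j50:
quadratic: (j50)² + 5.1·j50 + 25 = -2475 + j255 → |·| ≈ 2488.1, ∠ ≈ 174.12°
|T| = 50 / 2488.1 ≈ 0.020096
Gain = 20 log₁₀(0.020096) ≈ -33.94 dB
∠T = 0.00° − 174.12° = -174.12°

-33.9 dB, -174.1°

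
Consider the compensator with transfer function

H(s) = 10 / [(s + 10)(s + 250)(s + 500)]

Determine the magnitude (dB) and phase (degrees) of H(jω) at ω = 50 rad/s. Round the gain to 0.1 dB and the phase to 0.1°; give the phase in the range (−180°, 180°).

-116.3 dB, -95.7°

At s = jω = j50:
pole (s+10): 10 + j50 → |·| = √(10²+50²) = √2600 ≈ 50.99, ∠ = arctan(50/10) ≈ 78.69°
pole (s+250): 250 + j50 → |·| = √(250²+50²) = √65000 ≈ 254.95, ∠ = arctan(50/250) ≈ 11.31°
pole (s+500): 500 + j50 → |·| = √(500²+50²) = √252500 ≈ 502.49, ∠ = arctan(50/500) ≈ 5.71°
|H| = 10 / 6.5323e+06 ≈ 1.5309e-06
Gain = 20 log₁₀(1.5309e-06) ≈ -116.30 dB
∠H = 0.00° − 95.71° = -95.71°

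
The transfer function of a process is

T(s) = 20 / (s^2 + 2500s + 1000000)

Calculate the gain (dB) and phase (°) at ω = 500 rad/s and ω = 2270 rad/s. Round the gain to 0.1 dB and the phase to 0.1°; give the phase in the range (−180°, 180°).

Substitute s = j500:
Numerator: 20 = 20 + j0
Denominator: (j500)^2 + 2500(j500) + 1000000 = 750000 + j1250000
|N| = √(20² + 0²) ≈ 20, ∠N ≈ 0.00°
|D| = √(750000² + 1250000²) ≈ 1.4577e+06, ∠D ≈ 59.04°
|T| = 20 / 1.4577e+06 ≈ 1.372e-05
Gain = 20 log₁₀(1.372e-05) ≈ -97.25 dB
∠T = 0.00° − 59.04° = -59.04°

Substitute s = j2270:
Numerator: 20 = 20 + j0
Denominator: (j2270)^2 + 2500(j2270) + 1000000 = -4152900 + j5675000
|N| = √(20² + 0²) ≈ 20, ∠N ≈ 0.00°
|D| = √(4152900² + 5675000²) ≈ 7.0322e+06, ∠D ≈ 126.20°
|T| = 20 / 7.0322e+06 ≈ 2.8441e-06
Gain = 20 log₁₀(2.8441e-06) ≈ -110.92 dB
∠T = 0.00° − 126.20° = -126.20°

ω = 500: -97.3 dB, -59.0°; ω = 2270: -110.9 dB, -126.2°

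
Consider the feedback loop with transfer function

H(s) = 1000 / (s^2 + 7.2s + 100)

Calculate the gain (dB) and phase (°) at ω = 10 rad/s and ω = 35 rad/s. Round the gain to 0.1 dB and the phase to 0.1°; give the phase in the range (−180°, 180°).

ω = 10: 22.9 dB, -90.0°; ω = 35: -1.2 dB, -167.4°

At s = jω = j10:
quadratic: (j10)² + 7.2·j10 + 100 = 0 + j72 → |·| ≈ 72, ∠ ≈ 90.00°
|H| = 1000 / 72 ≈ 13.889
Gain = 20 log₁₀(13.889) ≈ 22.85 dB
∠H = 0.00° − 90.00° = -90.00°

At s = jω = j35:
quadratic: (j35)² + 7.2·j35 + 100 = -1125 + j252 → |·| ≈ 1152.9, ∠ ≈ 167.37°
|H| = 1000 / 1152.9 ≈ 0.86738
Gain = 20 log₁₀(0.86738) ≈ -1.24 dB
∠H = 0.00° − 167.37° = -167.37°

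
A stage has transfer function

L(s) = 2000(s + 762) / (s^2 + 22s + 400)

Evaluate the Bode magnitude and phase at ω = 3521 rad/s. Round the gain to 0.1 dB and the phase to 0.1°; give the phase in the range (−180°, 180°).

-4.7 dB, -101.9°

At s = jω = j3521:
zero (s+762): 762 + j3521 → |·| = √(762²+3521²) = √12978085 ≈ 3602.5, ∠ = arctan(3521/762) ≈ 77.79°
quadratic: (j3521)² + 22·j3521 + 400 = -12397041 + j77462 → |·| ≈ 1.2397e+07, ∠ ≈ 179.64°
|L| = 2000 · 3602.5 / 1.2397e+07 ≈ 0.58119
Gain = 20 log₁₀(0.58119) ≈ -4.71 dB
∠L = 77.79° − 179.64° = -101.85°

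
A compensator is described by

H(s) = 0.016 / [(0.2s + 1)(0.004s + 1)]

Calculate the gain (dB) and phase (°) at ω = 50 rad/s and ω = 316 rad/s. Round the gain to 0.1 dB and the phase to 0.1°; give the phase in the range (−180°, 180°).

At ω = 50 rad/s:
pole (1 + j50·0.2) = 1 + j10 → |·| ≈ 10.05, ∠ ≈ 84.29°
pole (1 + j50·0.004) = 1 + j0.2 → |·| ≈ 1.0198, ∠ ≈ 11.31°
|H| = 0.016 · 1 / (10.05 · 1.0198) ≈ 0.0015611
Gain = 20 log₁₀(0.0015611) ≈ -56.13 dB
∠H = (0°) − (84.29° + 11.31°) = -95.60°

At ω = 316 rad/s:
pole (1 + j316·0.2) = 1 + j63.2 → |·| ≈ 63.208, ∠ ≈ 89.09°
pole (1 + j316·0.004) = 1 + j1.264 → |·| ≈ 1.6117, ∠ ≈ 51.65°
|H| = 0.016 · 1 / (63.208 · 1.6117) ≈ 0.00015706
Gain = 20 log₁₀(0.00015706) ≈ -76.08 dB
∠H = (0°) − (89.09° + 51.65°) = -140.74°

ω = 50: -56.1 dB, -95.6°; ω = 316: -76.1 dB, -140.7°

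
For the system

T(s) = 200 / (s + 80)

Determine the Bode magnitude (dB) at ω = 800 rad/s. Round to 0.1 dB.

Substitute s = j800:
Numerator: 200 = 200 + j0
Denominator: (j800) + 80 = 80 + j800
|N| = √(200² + 0²) ≈ 200, ∠N ≈ 0.00°
|D| = √(80² + 800²) ≈ 803.99, ∠D ≈ 84.29°
|T| = 200 / 803.99 ≈ 0.24876
Gain = 20 log₁₀(0.24876) ≈ -12.08 dB

-12.1 dB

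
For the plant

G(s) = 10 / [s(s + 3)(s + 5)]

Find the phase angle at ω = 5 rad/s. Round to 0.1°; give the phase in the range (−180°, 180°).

At s = jω = j5:
pole (s+3): 3 + j5 → |·| = √(3²+5²) = √34 ≈ 5.831, ∠ = arctan(5/3) ≈ 59.04°
pole (s+5): 5 + j5 → |·| = √(5²+5²) = √50 ≈ 7.0711, ∠ = arctan(5/5) ≈ 45.00°
pole at origin: |s| = 5, ∠ = 90.00° (in denominator)
∠G = 0.00° − 194.04° = -194.04° ≡ 165.96° (principal value)

166.0°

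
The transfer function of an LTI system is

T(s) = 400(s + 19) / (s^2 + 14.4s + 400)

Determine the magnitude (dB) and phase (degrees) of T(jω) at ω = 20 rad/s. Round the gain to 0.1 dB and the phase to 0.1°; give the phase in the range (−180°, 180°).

At s = jω = j20:
zero (s+19): 19 + j20 → |·| = √(19²+20²) = √761 ≈ 27.586, ∠ = arctan(20/19) ≈ 46.47°
quadratic: (j20)² + 14.4·j20 + 400 = 0 + j288 → |·| ≈ 288, ∠ ≈ 90.00°
|T| = 400 · 27.586 / 288 ≈ 38.314
Gain = 20 log₁₀(38.314) ≈ 31.67 dB
∠T = 46.47° − 90.00° = -43.53°

31.7 dB, -43.5°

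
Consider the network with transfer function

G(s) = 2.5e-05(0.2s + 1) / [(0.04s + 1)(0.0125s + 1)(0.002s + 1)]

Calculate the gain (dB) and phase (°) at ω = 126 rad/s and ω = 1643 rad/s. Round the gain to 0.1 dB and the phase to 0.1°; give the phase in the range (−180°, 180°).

ω = 126: -83.9 dB, -62.8°; ω = 1643: -115.0 dB, -159.6°

At ω = 126 rad/s:
zero (1 + j126·0.2) = 1 + j25.2 → |·| ≈ 25.22, ∠ ≈ 87.73°
pole (1 + j126·0.04) = 1 + j5.04 → |·| ≈ 5.1382, ∠ ≈ 78.78°
pole (1 + j126·0.0125) = 1 + j1.575 → |·| ≈ 1.8656, ∠ ≈ 57.59°
pole (1 + j126·0.002) = 1 + j0.252 → |·| ≈ 1.0313, ∠ ≈ 14.14°
|G| = 2.5e-05 · 25.22 / (5.1382 · 1.8656 · 1.0313) ≈ 6.3778e-05
Gain = 20 log₁₀(6.3778e-05) ≈ -83.91 dB
∠G = (87.73°) − (78.78° + 57.59° + 14.14°) = -62.78°

At ω = 1643 rad/s:
zero (1 + j1643·0.2) = 1 + j328.6 → |·| ≈ 328.6, ∠ ≈ 89.83°
pole (1 + j1643·0.04) = 1 + j65.72 → |·| ≈ 65.728, ∠ ≈ 89.13°
pole (1 + j1643·0.0125) = 1 + j20.5375 → |·| ≈ 20.562, ∠ ≈ 87.21°
pole (1 + j1643·0.002) = 1 + j3.286 → |·| ≈ 3.4348, ∠ ≈ 73.07°
|G| = 2.5e-05 · 328.6 / (65.728 · 20.562 · 3.4348) ≈ 1.7697e-06
Gain = 20 log₁₀(1.7697e-06) ≈ -115.04 dB
∠G = (89.83°) − (89.13° + 87.21° + 73.07°) = -159.58°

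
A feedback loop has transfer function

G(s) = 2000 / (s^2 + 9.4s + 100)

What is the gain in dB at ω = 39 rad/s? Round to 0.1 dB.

2.7 dB

At s = jω = j39:
quadratic: (j39)² + 9.4·j39 + 100 = -1421 + j366.6 → |·| ≈ 1467.5, ∠ ≈ 165.53°
|G| = 2000 / 1467.5 ≈ 1.3629
Gain = 20 log₁₀(1.3629) ≈ 2.69 dB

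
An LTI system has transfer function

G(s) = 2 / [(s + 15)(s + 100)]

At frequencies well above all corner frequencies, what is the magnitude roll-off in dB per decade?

Each pole contributes −20 dB/decade at high frequency; each zero contributes +20 dB/decade.
Net: 0 zero(s) − 2 pole(s) → -40 dB/decade.

-40 dB/decade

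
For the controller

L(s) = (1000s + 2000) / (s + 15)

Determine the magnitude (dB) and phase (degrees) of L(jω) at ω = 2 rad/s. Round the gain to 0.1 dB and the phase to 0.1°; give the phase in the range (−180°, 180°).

45.4 dB, 37.4°

Substitute s = j2:
Numerator: 1000(j2) + 2000 = 2000 + j2000
Denominator: (j2) + 15 = 15 + j2
|N| = √(2000² + 2000²) ≈ 2828.4, ∠N ≈ 45.00°
|D| = √(15² + 2²) ≈ 15.133, ∠D ≈ 7.59°
|L| = 2828.4 / 15.133 ≈ 186.9
Gain = 20 log₁₀(186.9) ≈ 45.43 dB
∠L = 45.00° − 7.59° = 37.41°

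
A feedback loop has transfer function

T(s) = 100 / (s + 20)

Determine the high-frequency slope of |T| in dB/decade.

-20 dB/decade

Each pole contributes −20 dB/decade at high frequency; each zero contributes +20 dB/decade.
Net: 0 zero(s) − 1 pole(s) → -20 dB/decade.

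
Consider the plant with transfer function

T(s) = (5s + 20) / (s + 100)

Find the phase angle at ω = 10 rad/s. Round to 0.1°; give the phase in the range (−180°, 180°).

62.5°

Substitute s = j10:
Numerator: 5(j10) + 20 = 20 + j50
Denominator: (j10) + 100 = 100 + j10
|N| = √(20² + 50²) ≈ 53.852, ∠N ≈ 68.20°
|D| = √(100² + 10²) ≈ 100.5, ∠D ≈ 5.71°
∠T = 68.20° − 5.71° = 62.49°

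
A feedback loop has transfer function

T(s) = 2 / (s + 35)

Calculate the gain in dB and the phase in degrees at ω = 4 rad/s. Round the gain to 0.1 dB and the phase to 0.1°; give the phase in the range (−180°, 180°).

At s = jω = j4:
pole (s+35): 35 + j4 → |·| = √(35²+4²) = √1241 ≈ 35.228, ∠ = arctan(4/35) ≈ 6.52°
|T| = 2 / 35.228 ≈ 0.056773
Gain = 20 log₁₀(0.056773) ≈ -24.92 dB
∠T = 0.00° − 6.52° = -6.52°

-24.9 dB, -6.5°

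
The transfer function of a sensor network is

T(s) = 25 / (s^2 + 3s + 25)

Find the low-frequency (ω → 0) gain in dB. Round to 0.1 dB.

0.0 dB

T(0) = 25 / 25 = 1
20 log₁₀(1) ≈ 0.00 dB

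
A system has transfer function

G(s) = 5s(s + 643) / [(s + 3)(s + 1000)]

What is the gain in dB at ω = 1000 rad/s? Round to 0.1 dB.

12.5 dB

At s = jω = j1000:
zero (s+643): 643 + j1000 → |·| = √(643²+1000²) = √1413449 ≈ 1188.9, ∠ = arctan(1000/643) ≈ 57.26°
zero at origin: s = j1000 → |·| = 1000, ∠ = 90.00°
pole (s+3): 3 + j1000 → |·| = √(3²+1000²) = √1000009 ≈ 1000, ∠ = arctan(1000/3) ≈ 89.83°
pole (s+1000): 1000 + j1000 → |·| = √(1000²+1000²) = √2000000 ≈ 1414.2, ∠ = arctan(1000/1000) ≈ 45.00°
|G| = 5 · 1.1889e+06 / 1.4142e+06 ≈ 4.2034
Gain = 20 log₁₀(4.2034) ≈ 12.47 dB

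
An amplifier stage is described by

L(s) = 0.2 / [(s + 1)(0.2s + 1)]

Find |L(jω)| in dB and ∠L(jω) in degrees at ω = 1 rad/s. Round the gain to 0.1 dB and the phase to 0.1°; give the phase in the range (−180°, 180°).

At ω = 1 rad/s:
pole (1 + j1·1) = 1 + j1 → |·| ≈ 1.4142, ∠ ≈ 45.00°
pole (1 + j1·0.2) = 1 + j0.2 → |·| ≈ 1.0198, ∠ ≈ 11.31°
|L| = 0.2 · 1 / (1.4142 · 1.0198) ≈ 0.13868
Gain = 20 log₁₀(0.13868) ≈ -17.16 dB
∠L = (0°) − (45.00° + 11.31°) = -56.31°

-17.2 dB, -56.3°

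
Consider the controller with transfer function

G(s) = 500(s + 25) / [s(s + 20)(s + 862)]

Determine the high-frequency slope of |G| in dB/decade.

Each pole contributes −20 dB/decade at high frequency; each zero contributes +20 dB/decade.
Net: 1 zero(s) − 3 pole(s) → -40 dB/decade.

-40 dB/decade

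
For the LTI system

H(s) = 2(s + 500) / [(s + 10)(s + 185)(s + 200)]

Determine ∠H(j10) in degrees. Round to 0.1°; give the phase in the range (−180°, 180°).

-49.8°

At s = jω = j10:
zero (s+500): 500 + j10 → |·| = √(500²+10²) = √250100 ≈ 500.1, ∠ = arctan(10/500) ≈ 1.15°
pole (s+10): 10 + j10 → |·| = √(10²+10²) = √200 ≈ 14.142, ∠ = arctan(10/10) ≈ 45.00°
pole (s+185): 185 + j10 → |·| = √(185²+10²) = √34325 ≈ 185.27, ∠ = arctan(10/185) ≈ 3.09°
pole (s+200): 200 + j10 → |·| = √(200²+10²) = √40100 ≈ 200.25, ∠ = arctan(10/200) ≈ 2.86°
∠H = 1.15° − 50.95° = -49.80°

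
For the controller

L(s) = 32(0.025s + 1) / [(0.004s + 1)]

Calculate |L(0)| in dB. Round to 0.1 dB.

L(0) = 32 · 1 / 1 = 32
20 log₁₀(32) ≈ 30.10 dB

30.1 dB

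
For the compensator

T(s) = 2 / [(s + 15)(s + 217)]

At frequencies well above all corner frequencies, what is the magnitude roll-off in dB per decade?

-40 dB/decade

Each pole contributes −20 dB/decade at high frequency; each zero contributes +20 dB/decade.
Net: 0 zero(s) − 2 pole(s) → -40 dB/decade.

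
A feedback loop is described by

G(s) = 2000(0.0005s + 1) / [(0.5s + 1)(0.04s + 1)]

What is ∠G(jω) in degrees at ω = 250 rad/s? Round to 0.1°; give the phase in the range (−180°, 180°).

At ω = 250 rad/s:
zero (1 + j250·0.0005) = 1 + j0.125 → |·| ≈ 1.0078, ∠ ≈ 7.13°
pole (1 + j250·0.5) = 1 + j125 → |·| ≈ 125, ∠ ≈ 89.54°
pole (1 + j250·0.04) = 1 + j10 → |·| ≈ 10.05, ∠ ≈ 84.29°
∠G = (7.13°) − (89.54° + 84.29°) = -166.70°

-166.7°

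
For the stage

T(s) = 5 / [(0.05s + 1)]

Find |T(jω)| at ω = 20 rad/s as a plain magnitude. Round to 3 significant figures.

3.54

At ω = 20 rad/s:
pole (1 + j20·0.05) = 1 + j1 → |·| ≈ 1.4142, ∠ ≈ 45.00°
|T| = 5 · 1 / (1.4142) ≈ 3.5356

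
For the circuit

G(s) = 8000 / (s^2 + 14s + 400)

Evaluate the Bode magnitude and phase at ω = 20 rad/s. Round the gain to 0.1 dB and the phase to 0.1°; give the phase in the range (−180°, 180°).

At s = jω = j20:
quadratic: (j20)² + 14·j20 + 400 = 0 + j280 → |·| ≈ 280, ∠ ≈ 90.00°
|G| = 8000 / 280 ≈ 28.571
Gain = 20 log₁₀(28.571) ≈ 29.12 dB
∠G = 0.00° − 90.00° = -90.00°

29.1 dB, -90.0°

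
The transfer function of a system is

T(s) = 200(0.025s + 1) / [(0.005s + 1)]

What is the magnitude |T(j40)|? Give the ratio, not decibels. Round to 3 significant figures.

At ω = 40 rad/s:
zero (1 + j40·0.025) = 1 + j1 → |·| ≈ 1.4142, ∠ ≈ 45.00°
pole (1 + j40·0.005) = 1 + j0.2 → |·| ≈ 1.0198, ∠ ≈ 11.31°
|T| = 200 · 1.4142 / (1.0198) ≈ 277.35

277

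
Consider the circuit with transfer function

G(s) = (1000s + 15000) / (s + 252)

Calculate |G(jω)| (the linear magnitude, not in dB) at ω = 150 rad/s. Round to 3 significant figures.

Substitute s = j150:
Numerator: 1000(j150) + 15000 = 15000 + j150000
Denominator: (j150) + 252 = 252 + j150
|N| = √(15000² + 150000²) ≈ 1.5075e+05, ∠N ≈ 84.29°
|D| = √(252² + 150²) ≈ 293.26, ∠D ≈ 30.76°
|G| = 1.5075e+05 / 293.26 ≈ 514.05

514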